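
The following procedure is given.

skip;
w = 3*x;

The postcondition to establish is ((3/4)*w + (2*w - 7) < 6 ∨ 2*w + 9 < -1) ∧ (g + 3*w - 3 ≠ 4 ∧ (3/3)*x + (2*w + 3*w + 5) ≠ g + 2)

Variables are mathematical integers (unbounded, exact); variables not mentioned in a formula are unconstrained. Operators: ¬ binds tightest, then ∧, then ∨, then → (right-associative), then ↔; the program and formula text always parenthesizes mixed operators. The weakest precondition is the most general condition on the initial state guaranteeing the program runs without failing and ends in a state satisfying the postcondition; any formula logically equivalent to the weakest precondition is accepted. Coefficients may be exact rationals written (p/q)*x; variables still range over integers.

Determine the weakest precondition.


Working backward. After the program, the postcondition ((3/4)*w + (2*w - 7) < 6 ∨ 2*w + 9 < -1) ∧ (g + 3*w - 3 ≠ 4 ∧ (3/3)*x + (2*w + 3*w + 5) ≠ g + 2) must hold; in canonical form it is ((11/4)*w < 13 ∨ 2*w < -10) ∧ g + 3*w ≠ 7 ∧ 5*w + x ≠ g - 3.
Before w := 3*x: ((33/4)*x < 13 ∨ 6*x < -10) ∧ g + 9*x ≠ 7 ∧ 16*x ≠ g - 3
Before skip: ((33/4)*x < 13 ∨ 6*x < -10) ∧ g + 9*x ≠ 7 ∧ 16*x ≠ g - 3
Answer: WP = ((33/4)*x < 13 ∨ 6*x < -10) ∧ g + 9*x ≠ 7 ∧ 16*x ≠ g - 3


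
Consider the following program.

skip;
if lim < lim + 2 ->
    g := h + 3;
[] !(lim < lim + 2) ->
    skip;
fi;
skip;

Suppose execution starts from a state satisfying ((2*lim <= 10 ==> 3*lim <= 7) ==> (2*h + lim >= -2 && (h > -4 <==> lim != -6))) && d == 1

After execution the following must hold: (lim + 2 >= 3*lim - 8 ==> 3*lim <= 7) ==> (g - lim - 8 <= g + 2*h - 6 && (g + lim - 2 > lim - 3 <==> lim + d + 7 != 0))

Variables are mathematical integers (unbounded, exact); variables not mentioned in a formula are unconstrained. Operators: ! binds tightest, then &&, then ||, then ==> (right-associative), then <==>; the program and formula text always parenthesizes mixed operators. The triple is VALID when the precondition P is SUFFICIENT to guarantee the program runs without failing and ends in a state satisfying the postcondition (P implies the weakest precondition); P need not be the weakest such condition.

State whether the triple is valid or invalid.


Working backward. After the program, the postcondition (lim + 2 >= 3*lim - 8 ==> 3*lim <= 7) ==> (g - lim - 8 <= g + 2*h - 6 && (g + lim - 2 > lim - 3 <==> lim + d + 7 != 0)) must hold; in canonical form it is (2*lim <= 10 ==> 3*lim <= 7) ==> (2*h + lim >= -2 && (g > -1 <==> d + lim != -7)).
Before skip: (2*lim <= 10 ==> 3*lim <= 7) ==> (2*h + lim >= -2 && (g > -1 <==> d + lim != -7))
Then branch requires (2*lim <= 10 ==> 3*lim <= 7) ==> (2*h + lim >= -2 && (h > -4 <==> d + lim != -7)); else branch requires (2*lim <= 10 ==> 3*lim <= 7) ==> (2*h + lim >= -2 && (g > -1 <==> d + lim != -7)).
Before the if: (2*lim <= 10 ==> 3*lim <= 7) ==> (2*h + lim >= -2 && (h > -4 <==> d + lim != -7))
Before skip: (2*lim <= 10 ==> 3*lim <= 7) ==> (2*h + lim >= -2 && (h > -4 <==> d + lim != -7))
The weakest precondition is (2*lim <= 10 ==> 3*lim <= 7) ==> (2*h + lim >= -2 && (h > -4 <==> d + lim != -7)).
Check whether ((2*lim <= 10 ==> 3*lim <= 7) ==> (2*h + lim >= -2 && (h > -4 <==> lim != -6))) && d == 1 implies it.
Countermodel: at the initial state d = 1, h = 3, lim = -8, the precondition holds but the weakest precondition fails.
Answer: invalid


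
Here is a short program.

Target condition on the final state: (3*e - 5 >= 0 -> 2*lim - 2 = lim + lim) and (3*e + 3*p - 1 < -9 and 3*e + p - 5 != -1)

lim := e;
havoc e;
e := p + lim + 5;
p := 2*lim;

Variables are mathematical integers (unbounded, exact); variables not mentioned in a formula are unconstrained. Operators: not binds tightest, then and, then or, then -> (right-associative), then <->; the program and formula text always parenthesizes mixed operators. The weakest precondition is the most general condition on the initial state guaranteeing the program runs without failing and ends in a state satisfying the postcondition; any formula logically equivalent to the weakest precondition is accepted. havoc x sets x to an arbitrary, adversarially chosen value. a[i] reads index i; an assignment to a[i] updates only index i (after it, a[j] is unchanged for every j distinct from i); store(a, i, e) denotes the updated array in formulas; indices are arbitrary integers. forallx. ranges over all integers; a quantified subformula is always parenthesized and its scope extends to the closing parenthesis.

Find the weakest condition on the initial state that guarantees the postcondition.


Working backward. After the program, the postcondition (3*e - 5 >= 0 -> 2*lim - 2 = lim + lim) and (3*e + 3*p - 1 < -9 and 3*e + p - 5 != -1) must hold; in canonical form it is (not (3*e >= 5)) and 3*e + 3*p < -8 and 3*e + p != 4.
Before p := 2*lim: (not (3*e >= 5)) and 3*e + 6*lim < -8 and 3*e + 2*lim != 4
Before e := p + lim + 5: (not (3*lim + 3*p >= -10)) and 9*lim + 3*p < -23 and 5*lim + 3*p != -11
Before havoc e: (not (3*lim + 3*p >= -10)) and 9*lim + 3*p < -23 and 5*lim + 3*p != -11
Before lim := e: (not (3*e + 3*p >= -10)) and 9*e + 3*p < -23 and 5*e + 3*p != -11
Answer: WP = (not (3*e + 3*p >= -10)) and 9*e + 3*p < -23 and 5*e + 3*p != -11


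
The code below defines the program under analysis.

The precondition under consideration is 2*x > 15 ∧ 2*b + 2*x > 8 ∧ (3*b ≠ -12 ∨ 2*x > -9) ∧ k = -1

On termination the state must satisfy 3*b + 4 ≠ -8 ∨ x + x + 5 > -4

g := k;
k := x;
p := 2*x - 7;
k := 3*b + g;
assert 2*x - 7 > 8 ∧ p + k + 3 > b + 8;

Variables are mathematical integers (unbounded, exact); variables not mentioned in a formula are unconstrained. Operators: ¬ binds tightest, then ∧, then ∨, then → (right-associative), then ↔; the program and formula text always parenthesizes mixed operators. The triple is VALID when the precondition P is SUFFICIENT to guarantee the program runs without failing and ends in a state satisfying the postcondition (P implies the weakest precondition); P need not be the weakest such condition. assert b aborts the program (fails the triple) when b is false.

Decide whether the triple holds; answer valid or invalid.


Working backward. After the program, the postcondition 3*b + 4 ≠ -8 ∨ x + x + 5 > -4 must hold; in canonical form it is 3*b ≠ -12 ∨ 2*x > -9.
Before assert 2*x - 7 > 8 ∧ p + k + 3 > b + 8: 2*x > 15 ∧ k + p > b + 5 ∧ (3*b ≠ -12 ∨ 2*x > -9)
Before k := 3*b + g: 2*x > 15 ∧ 2*b + g + p > 5 ∧ (3*b ≠ -12 ∨ 2*x > -9)
Before p := 2*x - 7: 2*x > 15 ∧ 2*b + g + 2*x > 12 ∧ (3*b ≠ -12 ∨ 2*x > -9)
Before k := x: 2*x > 15 ∧ 2*b + g + 2*x > 12 ∧ (3*b ≠ -12 ∨ 2*x > -9)
Before g := k: 2*x > 15 ∧ 2*b + k + 2*x > 12 ∧ (3*b ≠ -12 ∨ 2*x > -9)
The weakest precondition is 2*x > 15 ∧ 2*b + k + 2*x > 12 ∧ (3*b ≠ -12 ∨ 2*x > -9).
Check whether 2*x > 15 ∧ 2*b + 2*x > 8 ∧ (3*b ≠ -12 ∨ 2*x > -9) ∧ k = -1 implies it.
Countermodel: at the initial state b = -5, k = -1, x = 11, the precondition holds but the weakest precondition fails.
Answer: invalid


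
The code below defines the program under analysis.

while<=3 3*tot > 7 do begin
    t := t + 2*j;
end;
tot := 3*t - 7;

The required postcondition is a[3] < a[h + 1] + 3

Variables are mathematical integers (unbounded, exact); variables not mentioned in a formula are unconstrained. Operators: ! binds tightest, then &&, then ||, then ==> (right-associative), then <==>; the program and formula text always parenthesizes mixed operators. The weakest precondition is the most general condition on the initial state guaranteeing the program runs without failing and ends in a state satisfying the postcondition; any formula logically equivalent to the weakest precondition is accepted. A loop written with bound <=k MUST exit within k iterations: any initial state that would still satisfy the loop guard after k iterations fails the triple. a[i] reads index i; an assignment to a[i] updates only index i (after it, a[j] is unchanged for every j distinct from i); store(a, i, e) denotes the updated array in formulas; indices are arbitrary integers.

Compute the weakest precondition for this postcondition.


Working backward. After the program, a[3] < a[h + 1] + 3 must hold.
Before tot := 3*t - 7: a[3] < a[h + 1] + 3
Before the loop (bound <=3), unroll the exhaustion recursion (WP_0 = exit-now case; WP_j = one more guarded iteration, up to j = 3):
  WP_0: (!(3*tot > 7)) && a[3] < a[h + 1] + 3
  WP_1: (3*tot > 7 ==> ((!(3*tot > 7)) && a[3] < a[h + 1] + 3)) && ((!(3*tot > 7)) ==> a[3] < a[h + 1] + 3)
  WP_2: (3*tot > 7 ==> ((3*tot > 7 ==> ((!(3*tot > 7)) && a[3] < a[h + 1] + 3)) && ((!(3*tot > 7)) ==> a[3] < a[h + 1] + 3))) && ((!(3*tot > 7)) ==> a[3] < a[h + 1] + 3)
  WP_3: (3*tot > 7 ==> ((3*tot > 7 ==> ((3*tot > 7 ==> ((!(3*tot > 7)) && a[3] < a[h + 1] + 3)) && ((!(3*tot > 7)) ==> a[3] < a[h + 1] + 3))) && ((!(3*tot > 7)) ==> a[3] < a[h + 1] + 3))) && ((!(3*tot > 7)) ==> a[3] < a[h + 1] + 3)
So before the loop: (3*tot > 7 ==> ((3*tot > 7 ==> ((3*tot > 7 ==> ((!(3*tot > 7)) && a[3] < a[h + 1] + 3)) && ((!(3*tot > 7)) ==> a[3] < a[h + 1] + 3))) && ((!(3*tot > 7)) ==> a[3] < a[h + 1] + 3))) && ((!(3*tot > 7)) ==> a[3] < a[h + 1] + 3)
Answer: WP = (3*tot > 7 ==> ((3*tot > 7 ==> ((3*tot > 7 ==> ((!(3*tot > 7)) && a[3] < a[h + 1] + 3)) && ((!(3*tot > 7)) ==> a[3] < a[h + 1] + 3))) && ((!(3*tot > 7)) ==> a[3] < a[h + 1] + 3))) && ((!(3*tot > 7)) ==> a[3] < a[h + 1] + 3)


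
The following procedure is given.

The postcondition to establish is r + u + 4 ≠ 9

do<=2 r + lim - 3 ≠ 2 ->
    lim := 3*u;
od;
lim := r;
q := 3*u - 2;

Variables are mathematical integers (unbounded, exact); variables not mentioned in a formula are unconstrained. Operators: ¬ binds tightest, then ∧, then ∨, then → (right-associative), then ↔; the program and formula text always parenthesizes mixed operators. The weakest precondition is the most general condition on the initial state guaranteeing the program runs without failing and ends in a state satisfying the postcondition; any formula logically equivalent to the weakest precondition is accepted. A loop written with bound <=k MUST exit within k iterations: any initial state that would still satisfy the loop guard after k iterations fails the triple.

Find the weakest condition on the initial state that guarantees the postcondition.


Working backward. After the program, the postcondition r + u + 4 ≠ 9 must hold; in canonical form it is r + u ≠ 5.
Before q := 3*u - 2: r + u ≠ 5
Before lim := r: r + u ≠ 5
Before the loop (bound <=2), unroll the exhaustion recursion (WP_0 = exit-now case; WP_j = one more guarded iteration, up to j = 2):
  WP_0: (¬(lim + r ≠ 5)) ∧ r + u ≠ 5
  WP_1: (lim + r ≠ 5 → ((¬(r + 3*u ≠ 5)) ∧ r + u ≠ 5)) ∧ ((¬(lim + r ≠ 5)) → r + u ≠ 5)
  WP_2: (lim + r ≠ 5 → ((r + 3*u ≠ 5 → ((¬(r + 3*u ≠ 5)) ∧ r + u ≠ 5)) ∧ ((¬(r + 3*u ≠ 5)) → r + u ≠ 5))) ∧ ((¬(lim + r ≠ 5)) → r + u ≠ 5)
So before the loop: (lim + r ≠ 5 → ((r + 3*u ≠ 5 → ((¬(r + 3*u ≠ 5)) ∧ r + u ≠ 5)) ∧ ((¬(r + 3*u ≠ 5)) → r + u ≠ 5))) ∧ ((¬(lim + r ≠ 5)) → r + u ≠ 5)
Answer: WP = (lim + r ≠ 5 → ((r + 3*u ≠ 5 → ((¬(r + 3*u ≠ 5)) ∧ r + u ≠ 5)) ∧ ((¬(r + 3*u ≠ 5)) → r + u ≠ 5))) ∧ ((¬(lim + r ≠ 5)) → r + u ≠ 5)


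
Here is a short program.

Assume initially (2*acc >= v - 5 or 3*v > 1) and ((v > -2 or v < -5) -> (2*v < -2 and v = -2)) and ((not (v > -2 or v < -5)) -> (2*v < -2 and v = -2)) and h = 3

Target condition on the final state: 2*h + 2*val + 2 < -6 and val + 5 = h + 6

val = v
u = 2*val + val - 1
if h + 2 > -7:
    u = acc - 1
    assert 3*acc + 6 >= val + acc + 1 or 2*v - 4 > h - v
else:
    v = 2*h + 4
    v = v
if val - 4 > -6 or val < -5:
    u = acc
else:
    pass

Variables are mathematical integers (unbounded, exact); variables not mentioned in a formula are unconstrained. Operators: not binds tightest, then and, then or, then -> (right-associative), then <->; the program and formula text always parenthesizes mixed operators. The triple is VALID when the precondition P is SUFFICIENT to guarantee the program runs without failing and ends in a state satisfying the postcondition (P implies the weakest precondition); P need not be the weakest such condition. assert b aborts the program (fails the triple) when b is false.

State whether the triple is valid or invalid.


Working backward. After the program, the postcondition 2*h + 2*val + 2 < -6 and val + 5 = h + 6 must hold; in canonical form it is 2*h + 2*val < -8 and val = h + 1.
Then branch requires 2*h + 2*val < -8 and val = h + 1; else branch requires 2*h + 2*val < -8 and val = h + 1.
Before the if: ((val > -2 or val < -5) -> (2*h + 2*val < -8 and val = h + 1)) and ((not (val > -2 or val < -5)) -> (2*h + 2*val < -8 and val = h + 1))
Then branch requires (2*acc >= val - 5 or 3*v > h + 4) and ((val > -2 or val < -5) -> (2*h + 2*val < -8 and val = h + 1)) and ((not (val > -2 or val < -5)) -> (2*h + 2*val < -8 and val = h + 1)); else branch requires ((val > -2 or val < -5) -> (2*h + 2*val < -8 and val = h + 1)) and ((not (val > -2 or val < -5)) -> (2*h + 2*val < -8 and val = h + 1)).
Before the if: (h > -9 -> ((2*acc >= val - 5 or 3*v > h + 4) and ((val > -2 or val < -5) -> (2*h + 2*val < -8 and val = h + 1)) and ((not (val > -2 or val < -5)) -> (2*h + 2*val < -8 and val = h + 1)))) and ((not (h > -9)) -> (((val > -2 or val < -5) -> (2*h + 2*val < -8 and val = h + 1)) and ((not (val > -2 or val < -5)) -> (2*h + 2*val < -8 and val = h + 1))))
Before u := 2*val + val - 1: (h > -9 -> ((2*acc >= val - 5 or 3*v > h + 4) and ((val > -2 or val < -5) -> (2*h + 2*val < -8 and val = h + 1)) and ((not (val > -2 or val < -5)) -> (2*h + 2*val < -8 and val = h + 1)))) and ((not (h > -9)) -> (((val > -2 or val < -5) -> (2*h + 2*val < -8 and val = h + 1)) and ((not (val > -2 or val < -5)) -> (2*h + 2*val < -8 and val = h + 1))))
Before val := v: (h > -9 -> ((2*acc >= v - 5 or 3*v > h + 4) and ((v > -2 or v < -5) -> (2*h + 2*v < -8 and v = h + 1)) and ((not (v > -2 or v < -5)) -> (2*h + 2*v < -8 and v = h + 1)))) and ((not (h > -9)) -> (((v > -2 or v < -5) -> (2*h + 2*v < -8 and v = h + 1)) and ((not (v > -2 or v < -5)) -> (2*h + 2*v < -8 and v = h + 1))))
The weakest precondition is (h > -9 -> ((2*acc >= v - 5 or 3*v > h + 4) and ((v > -2 or v < -5) -> (2*h + 2*v < -8 and v = h + 1)) and ((not (v > -2 or v < -5)) -> (2*h + 2*v < -8 and v = h + 1)))) and ((not (h > -9)) -> (((v > -2 or v < -5) -> (2*h + 2*v < -8 and v = h + 1)) and ((not (v > -2 or v < -5)) -> (2*h + 2*v < -8 and v = h + 1)))).
Check whether (2*acc >= v - 5 or 3*v > 1) and ((v > -2 or v < -5) -> (2*v < -2 and v = -2)) and ((not (v > -2 or v < -5)) -> (2*v < -2 and v = -2)) and h = 3 implies it.
Countermodel: at the initial state acc = 0, h = 3, v = -2, the precondition holds but the weakest precondition fails.
Answer: invalid


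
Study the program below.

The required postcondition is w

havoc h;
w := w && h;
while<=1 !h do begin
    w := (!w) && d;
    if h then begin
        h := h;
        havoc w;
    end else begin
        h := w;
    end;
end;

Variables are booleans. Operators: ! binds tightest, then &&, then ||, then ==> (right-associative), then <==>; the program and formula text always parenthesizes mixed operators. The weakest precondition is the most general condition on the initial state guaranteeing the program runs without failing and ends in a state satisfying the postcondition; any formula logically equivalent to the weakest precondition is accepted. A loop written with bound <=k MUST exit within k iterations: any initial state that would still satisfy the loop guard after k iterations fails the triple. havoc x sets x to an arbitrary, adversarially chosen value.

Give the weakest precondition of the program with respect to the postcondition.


Working backward. After the program, w must hold.
Before the loop (bound <=1), unroll the exhaustion recursion (WP_0 = exit-now case; WP_j = one more guarded iteration, up to j = 1):
  WP_0: h && w
  WP_1: ((!h) ==> ((!h) && ((!h) ==> ((!w) && d)))) && (h ==> w)
So before the loop: ((!h) ==> ((!h) && ((!h) ==> ((!w) && d)))) && (h ==> w)
Before w := w && h: ((!h) ==> ((!h) && ((!h) ==> ((!(w && h)) && d)))) && (h ==> (w && h))
Before havoc h: w && d
Answer: WP = w && d


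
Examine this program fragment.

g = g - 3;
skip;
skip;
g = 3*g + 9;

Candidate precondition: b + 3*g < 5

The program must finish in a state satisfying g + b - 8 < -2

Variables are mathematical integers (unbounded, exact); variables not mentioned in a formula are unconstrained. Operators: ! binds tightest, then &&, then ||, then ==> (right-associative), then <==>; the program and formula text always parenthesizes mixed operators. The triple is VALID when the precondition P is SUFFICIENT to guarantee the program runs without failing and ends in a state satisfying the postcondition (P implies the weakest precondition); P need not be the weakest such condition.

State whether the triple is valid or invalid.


Working backward. After the program, the postcondition g + b - 8 < -2 must hold; in canonical form it is b + g < 6.
Before g := 3*g + 9: b + 3*g < -3
Before skip: b + 3*g < -3
Before skip: b + 3*g < -3
Before g := g - 3: b + 3*g < 6
The weakest precondition is b + 3*g < 6.
Check whether b + 3*g < 5 implies it.
Every state satisfying the precondition satisfies the weakest precondition: the implication holds.
Answer: valid


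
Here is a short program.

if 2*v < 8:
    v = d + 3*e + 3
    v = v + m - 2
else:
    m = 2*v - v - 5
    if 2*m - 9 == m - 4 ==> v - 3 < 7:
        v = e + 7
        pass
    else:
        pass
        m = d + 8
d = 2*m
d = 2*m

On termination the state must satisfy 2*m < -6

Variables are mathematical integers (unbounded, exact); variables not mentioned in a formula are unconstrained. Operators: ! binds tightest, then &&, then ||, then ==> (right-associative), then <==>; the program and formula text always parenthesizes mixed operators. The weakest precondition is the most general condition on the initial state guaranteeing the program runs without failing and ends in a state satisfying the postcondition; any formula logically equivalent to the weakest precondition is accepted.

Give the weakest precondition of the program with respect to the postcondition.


Working backward. After the program, 2*m < -6 must hold.
Before d := 2*m: 2*m < -6
Before d := 2*m: 2*m < -6
Then branch requires 2*m < -6; else branch requires ((v == 10 ==> v < 10) ==> 2*v < 4) && ((!(v == 10 ==> v < 10)) ==> 2*d < -22).
Before the if: (2*v < 8 ==> 2*m < -6) && ((!(2*v < 8)) ==> (((v == 10 ==> v < 10) ==> 2*v < 4) && ((!(v == 10 ==> v < 10)) ==> 2*d < -22)))
Answer: WP = (2*v < 8 ==> 2*m < -6) && ((!(2*v < 8)) ==> (((v == 10 ==> v < 10) ==> 2*v < 4) && ((!(v == 10 ==> v < 10)) ==> 2*d < -22)))


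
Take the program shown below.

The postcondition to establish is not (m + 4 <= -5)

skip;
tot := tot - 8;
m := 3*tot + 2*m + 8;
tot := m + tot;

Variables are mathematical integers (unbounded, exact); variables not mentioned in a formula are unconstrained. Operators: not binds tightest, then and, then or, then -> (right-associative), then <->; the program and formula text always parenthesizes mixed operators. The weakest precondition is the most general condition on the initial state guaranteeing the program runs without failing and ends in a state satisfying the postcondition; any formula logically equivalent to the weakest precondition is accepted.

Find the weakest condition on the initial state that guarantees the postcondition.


Working backward. After the program, the postcondition not (m + 4 <= -5) must hold; in canonical form it is not (m <= -9).
Before tot := m + tot: not (m <= -9)
Before m := 3*tot + 2*m + 8: not (2*m + 3*tot <= -17)
Before tot := tot - 8: not (2*m + 3*tot <= 7)
Before skip: not (2*m + 3*tot <= 7)
Answer: WP = not (2*m + 3*tot <= 7)


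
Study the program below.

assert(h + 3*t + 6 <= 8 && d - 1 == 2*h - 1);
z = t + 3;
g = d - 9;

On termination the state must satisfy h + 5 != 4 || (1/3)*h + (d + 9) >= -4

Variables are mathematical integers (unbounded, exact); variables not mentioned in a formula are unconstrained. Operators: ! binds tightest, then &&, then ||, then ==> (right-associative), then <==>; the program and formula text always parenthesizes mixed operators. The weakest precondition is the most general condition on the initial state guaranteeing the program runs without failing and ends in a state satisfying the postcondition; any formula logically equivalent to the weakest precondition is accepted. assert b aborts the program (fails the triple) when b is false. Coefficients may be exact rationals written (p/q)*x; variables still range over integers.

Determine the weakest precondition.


Working backward. After the program, the postcondition h + 5 != 4 || (1/3)*h + (d + 9) >= -4 must hold; in canonical form it is h != -1 || d + (1/3)*h >= -13.
Before g := d - 9: h != -1 || d + (1/3)*h >= -13
Before z := t + 3: h != -1 || d + (1/3)*h >= -13
Before assert h + 3*t + 6 <= 8 && d - 1 == 2*h - 1: h + 3*t <= 2 && d == 2*h && (h != -1 || d + (1/3)*h >= -13)
Answer: WP = h + 3*t <= 2 && d == 2*h && (h != -1 || d + (1/3)*h >= -13)


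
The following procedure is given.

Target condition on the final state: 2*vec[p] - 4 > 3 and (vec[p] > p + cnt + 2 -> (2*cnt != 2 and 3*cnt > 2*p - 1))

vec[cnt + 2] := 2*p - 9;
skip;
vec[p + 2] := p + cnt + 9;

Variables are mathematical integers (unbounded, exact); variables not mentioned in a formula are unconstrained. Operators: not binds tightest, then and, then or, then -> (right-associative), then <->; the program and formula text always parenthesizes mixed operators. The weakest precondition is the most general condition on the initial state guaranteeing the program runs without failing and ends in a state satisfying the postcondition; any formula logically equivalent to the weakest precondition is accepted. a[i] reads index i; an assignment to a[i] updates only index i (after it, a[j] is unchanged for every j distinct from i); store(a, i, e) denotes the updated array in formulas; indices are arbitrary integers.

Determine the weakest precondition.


Working backward. After the program, the postcondition 2*vec[p] - 4 > 3 and (vec[p] > p + cnt + 2 -> (2*cnt != 2 and 3*cnt > 2*p - 1)) must hold; in canonical form it is 2*vec[p] > 7 and (vec[p] > cnt + p + 2 -> (2*cnt != 2 and 3*cnt > 2*p - 1)).
Before vec[p + 2] := p + cnt + 9: 2*store(vec, p + 2, cnt + p + 9)[p] > 7 and (store(vec, p + 2, cnt + p + 9)[p] > cnt + p + 2 -> (2*cnt != 2 and 3*cnt > 2*p - 1))
Before skip: 2*store(vec, p + 2, cnt + p + 9)[p] > 7 and (store(vec, p + 2, cnt + p + 9)[p] > cnt + p + 2 -> (2*cnt != 2 and 3*cnt > 2*p - 1))
Before vec[cnt + 2] := 2*p - 9: 2*store(store(vec, cnt + 2, 2*p - 9), p + 2, cnt + p + 9)[p] > 7 and (store(store(vec, cnt + 2, 2*p - 9), p + 2, cnt + p + 9)[p] > cnt + p + 2 -> (2*cnt != 2 and 3*cnt > 2*p - 1))
Answer: WP = 2*store(store(vec, cnt + 2, 2*p - 9), p + 2, cnt + p + 9)[p] > 7 and (store(store(vec, cnt + 2, 2*p - 9), p + 2, cnt + p + 9)[p] > cnt + p + 2 -> (2*cnt != 2 and 3*cnt > 2*p - 1))


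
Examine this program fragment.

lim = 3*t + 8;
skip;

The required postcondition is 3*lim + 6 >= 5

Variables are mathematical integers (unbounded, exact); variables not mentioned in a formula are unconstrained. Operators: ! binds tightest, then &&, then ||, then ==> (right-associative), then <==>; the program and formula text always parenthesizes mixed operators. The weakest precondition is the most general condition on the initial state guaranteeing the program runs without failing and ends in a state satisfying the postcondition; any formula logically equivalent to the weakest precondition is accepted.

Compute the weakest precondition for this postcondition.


Working backward. After the program, the postcondition 3*lim + 6 >= 5 must hold; in canonical form it is 3*lim >= -1.
Before skip: 3*lim >= -1
Before lim := 3*t + 8: 9*t >= -25
Answer: WP = 9*t >= -25


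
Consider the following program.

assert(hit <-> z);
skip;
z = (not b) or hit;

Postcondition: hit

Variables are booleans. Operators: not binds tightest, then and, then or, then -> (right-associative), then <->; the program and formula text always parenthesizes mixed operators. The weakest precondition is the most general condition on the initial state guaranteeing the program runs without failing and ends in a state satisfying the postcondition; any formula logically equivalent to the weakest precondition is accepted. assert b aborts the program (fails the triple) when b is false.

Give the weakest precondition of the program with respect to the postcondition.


Working backward. After the program, hit must hold.
Before z := (not b) or hit: hit
Before skip: hit
Before assert hit <-> z: (hit <-> z) and hit
Answer: WP = (hit <-> z) and hit


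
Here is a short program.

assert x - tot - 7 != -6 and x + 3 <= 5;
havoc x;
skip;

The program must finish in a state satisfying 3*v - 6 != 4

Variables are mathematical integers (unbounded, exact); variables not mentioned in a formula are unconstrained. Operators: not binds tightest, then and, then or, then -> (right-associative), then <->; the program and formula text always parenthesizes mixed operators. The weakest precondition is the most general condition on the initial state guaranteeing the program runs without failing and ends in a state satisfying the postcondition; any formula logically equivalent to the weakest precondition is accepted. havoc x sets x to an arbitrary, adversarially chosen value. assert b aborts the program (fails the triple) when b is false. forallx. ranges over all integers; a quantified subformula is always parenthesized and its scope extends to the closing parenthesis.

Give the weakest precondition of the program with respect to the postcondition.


Working backward. After the program, the postcondition 3*v - 6 != 4 must hold; in canonical form it is 3*v != 10.
Before skip: 3*v != 10
Before havoc x: 3*v != 10
Before assert x - tot - 7 != -6 and x + 3 <= 5: x != tot + 1 and x <= 2 and 3*v != 10
Answer: WP = x != tot + 1 and x <= 2 and 3*v != 10


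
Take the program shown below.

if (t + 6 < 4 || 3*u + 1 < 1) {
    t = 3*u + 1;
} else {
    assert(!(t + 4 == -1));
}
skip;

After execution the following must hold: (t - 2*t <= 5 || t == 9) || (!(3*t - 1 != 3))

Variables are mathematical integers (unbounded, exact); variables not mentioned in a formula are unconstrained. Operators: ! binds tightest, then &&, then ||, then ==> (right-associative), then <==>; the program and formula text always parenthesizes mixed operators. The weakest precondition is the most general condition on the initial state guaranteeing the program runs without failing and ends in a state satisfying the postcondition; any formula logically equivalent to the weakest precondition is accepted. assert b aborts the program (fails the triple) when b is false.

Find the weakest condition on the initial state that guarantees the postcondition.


Working backward. After the program, the postcondition (t - 2*t <= 5 || t == 9) || (!(3*t - 1 != 3)) must hold; in canonical form it is t >= -5 || t == 9 || (!(3*t != 4)).
Before skip: t >= -5 || t == 9 || (!(3*t != 4))
Then branch requires 3*u >= -6 || 3*u == 8 || (!(9*u != 1)); else branch requires (!(t == -5)) && (t >= -5 || t == 9 || (!(3*t != 4))).
Before the if: ((t < -2 || 3*u < 0) ==> (3*u >= -6 || 3*u == 8 || (!(9*u != 1)))) && ((!(t < -2 || 3*u < 0)) ==> ((!(t == -5)) && (t >= -5 || t == 9 || (!(3*t != 4)))))
Answer: WP = ((t < -2 || 3*u < 0) ==> (3*u >= -6 || 3*u == 8 || (!(9*u != 1)))) && ((!(t < -2 || 3*u < 0)) ==> ((!(t == -5)) && (t >= -5 || t == 9 || (!(3*t != 4)))))


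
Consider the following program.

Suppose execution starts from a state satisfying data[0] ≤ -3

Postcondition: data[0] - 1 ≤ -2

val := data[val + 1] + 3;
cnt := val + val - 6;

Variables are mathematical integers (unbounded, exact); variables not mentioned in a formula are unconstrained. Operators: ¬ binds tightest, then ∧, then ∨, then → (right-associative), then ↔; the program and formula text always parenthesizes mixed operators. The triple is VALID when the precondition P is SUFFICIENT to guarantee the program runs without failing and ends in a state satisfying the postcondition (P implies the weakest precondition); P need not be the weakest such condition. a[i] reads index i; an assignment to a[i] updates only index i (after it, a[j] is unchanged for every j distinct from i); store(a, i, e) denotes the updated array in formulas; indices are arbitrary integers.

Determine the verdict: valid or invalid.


Working backward. After the program, the postcondition data[0] - 1 ≤ -2 must hold; in canonical form it is data[0] ≤ -1.
Before cnt := val + val - 6: data[0] ≤ -1
Before val := data[val + 1] + 3: data[0] ≤ -1
The weakest precondition is data[0] ≤ -1.
Check whether data[0] ≤ -3 implies it.
Every state satisfying the precondition satisfies the weakest precondition: the implication holds.
Answer: valid


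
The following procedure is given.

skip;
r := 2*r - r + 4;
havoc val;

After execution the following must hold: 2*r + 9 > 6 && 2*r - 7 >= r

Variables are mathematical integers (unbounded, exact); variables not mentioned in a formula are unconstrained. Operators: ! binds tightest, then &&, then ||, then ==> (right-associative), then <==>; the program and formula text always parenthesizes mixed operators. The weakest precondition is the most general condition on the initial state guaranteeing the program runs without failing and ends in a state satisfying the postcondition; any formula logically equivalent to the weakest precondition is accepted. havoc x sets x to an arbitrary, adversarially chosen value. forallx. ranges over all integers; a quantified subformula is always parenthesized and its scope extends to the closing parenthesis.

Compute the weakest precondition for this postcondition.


Working backward. After the program, the postcondition 2*r + 9 > 6 && 2*r - 7 >= r must hold; in canonical form it is 2*r > -3 && r >= 7.
Before havoc val: 2*r > -3 && r >= 7
Before r := 2*r - r + 4: 2*r > -11 && r >= 3
Before skip: 2*r > -11 && r >= 3
Answer: WP = 2*r > -11 && r >= 3


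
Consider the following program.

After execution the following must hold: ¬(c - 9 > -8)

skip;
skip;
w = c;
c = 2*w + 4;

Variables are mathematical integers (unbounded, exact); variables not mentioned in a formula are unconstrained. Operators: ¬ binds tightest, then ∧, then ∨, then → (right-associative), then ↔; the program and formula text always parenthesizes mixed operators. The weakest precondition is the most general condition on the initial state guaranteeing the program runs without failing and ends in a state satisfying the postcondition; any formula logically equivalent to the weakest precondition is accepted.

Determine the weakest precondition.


Working backward. After the program, the postcondition ¬(c - 9 > -8) must hold; in canonical form it is ¬(c > 1).
Before c := 2*w + 4: ¬(2*w > -3)
Before w := c: ¬(2*c > -3)
Before skip: ¬(2*c > -3)
Before skip: ¬(2*c > -3)
Answer: WP = ¬(2*c > -3)


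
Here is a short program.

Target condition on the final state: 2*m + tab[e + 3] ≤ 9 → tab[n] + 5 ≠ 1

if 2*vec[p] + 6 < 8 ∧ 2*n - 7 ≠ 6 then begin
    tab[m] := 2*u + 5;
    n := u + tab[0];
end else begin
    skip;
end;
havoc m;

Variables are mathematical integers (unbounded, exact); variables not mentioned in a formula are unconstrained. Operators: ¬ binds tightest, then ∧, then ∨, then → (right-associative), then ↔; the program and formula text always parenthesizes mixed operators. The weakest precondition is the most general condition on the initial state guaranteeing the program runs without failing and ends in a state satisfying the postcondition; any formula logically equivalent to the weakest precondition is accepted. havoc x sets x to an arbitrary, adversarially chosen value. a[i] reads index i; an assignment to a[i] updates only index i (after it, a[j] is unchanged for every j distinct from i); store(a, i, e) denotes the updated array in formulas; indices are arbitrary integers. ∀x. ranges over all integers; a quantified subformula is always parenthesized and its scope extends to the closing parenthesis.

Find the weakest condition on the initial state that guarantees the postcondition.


Working backward. After the program, the postcondition 2*m + tab[e + 3] ≤ 9 → tab[n] + 5 ≠ 1 must hold; in canonical form it is tab[e + 3] + 2*m ≤ 9 → tab[n] ≠ -4.
Before havoc m: ∀m_1. (tab[e + 3] + 2*m_1 ≤ 9 → tab[n] ≠ -4)
Then branch requires ∀m_1. (store(tab, m, 2*u + 5)[e + 3] + 2*m_1 ≤ 9 → store(tab, m, 2*u + 5)[store(tab, m, 2*u + 5)[0] + u] ≠ -4); else branch requires ∀m_1. (tab[e + 3] + 2*m_1 ≤ 9 → tab[n] ≠ -4).
Before the if: ((2*vec[p] < 2 ∧ 2*n ≠ 13) → (∀m_1. (store(tab, m, 2*u + 5)[e + 3] + 2*m_1 ≤ 9 → store(tab, m, 2*u + 5)[store(tab, m, 2*u + 5)[0] + u] ≠ -4))) ∧ ((¬(2*vec[p] < 2 ∧ 2*n ≠ 13)) → (∀m_1. (tab[e + 3] + 2*m_1 ≤ 9 → tab[n] ≠ -4)))
Answer: WP = ((2*vec[p] < 2 ∧ 2*n ≠ 13) → (∀m_1. (store(tab, m, 2*u + 5)[e + 3] + 2*m_1 ≤ 9 → store(tab, m, 2*u + 5)[store(tab, m, 2*u + 5)[0] + u] ≠ -4))) ∧ ((¬(2*vec[p] < 2 ∧ 2*n ≠ 13)) → (∀m_1. (tab[e + 3] + 2*m_1 ≤ 9 → tab[n] ≠ -4)))


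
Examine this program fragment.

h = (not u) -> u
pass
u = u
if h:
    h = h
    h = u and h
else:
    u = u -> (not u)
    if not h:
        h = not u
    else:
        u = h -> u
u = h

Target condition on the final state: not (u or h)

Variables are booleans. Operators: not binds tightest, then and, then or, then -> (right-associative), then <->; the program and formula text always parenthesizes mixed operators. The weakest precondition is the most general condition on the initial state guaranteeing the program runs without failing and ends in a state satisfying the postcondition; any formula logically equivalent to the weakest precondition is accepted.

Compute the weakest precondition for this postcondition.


Working backward. After the program, not (u or h) must hold.
Before u := h: not h
Then branch requires not (u and h); else branch requires ((not h) -> (u -> (not u))) and (h -> (not h)).
Before the if: (h -> (not (u and h))) and ((not h) -> (((not h) -> (u -> (not u))) and (h -> (not h))))
Before u := u: (h -> (not (u and h))) and ((not h) -> (((not h) -> (u -> (not u))) and (h -> (not h))))
Before skip: (h -> (not (u and h))) and ((not h) -> (((not h) -> (u -> (not u))) and (h -> (not h))))
Before h := (not u) -> u: (((not u) -> u) -> (not (u and ((not u) -> u)))) and ((not ((not u) -> u)) -> (((not ((not u) -> u)) -> (u -> (not u))) and (((not u) -> u) -> (not ((not u) -> u)))))
Answer: WP = (((not u) -> u) -> (not (u and ((not u) -> u)))) and ((not ((not u) -> u)) -> (((not ((not u) -> u)) -> (u -> (not u))) and (((not u) -> u) -> (not ((not u) -> u)))))


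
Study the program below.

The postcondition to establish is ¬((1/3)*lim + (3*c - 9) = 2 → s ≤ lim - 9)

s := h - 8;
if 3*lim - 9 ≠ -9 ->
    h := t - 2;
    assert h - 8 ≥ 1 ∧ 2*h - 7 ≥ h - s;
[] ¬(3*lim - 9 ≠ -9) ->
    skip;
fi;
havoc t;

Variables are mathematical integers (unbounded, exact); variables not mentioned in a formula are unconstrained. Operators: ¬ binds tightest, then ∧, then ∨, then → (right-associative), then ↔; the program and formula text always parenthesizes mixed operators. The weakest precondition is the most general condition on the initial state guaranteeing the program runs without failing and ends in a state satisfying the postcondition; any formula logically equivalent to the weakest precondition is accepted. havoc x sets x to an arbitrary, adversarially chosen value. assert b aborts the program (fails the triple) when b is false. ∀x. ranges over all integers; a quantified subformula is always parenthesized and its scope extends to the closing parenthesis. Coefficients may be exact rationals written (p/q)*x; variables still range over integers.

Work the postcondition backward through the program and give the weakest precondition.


Working backward. After the program, the postcondition ¬((1/3)*lim + (3*c - 9) = 2 → s ≤ lim - 9) must hold; in canonical form it is ¬(3*c + (1/3)*lim = 11 → s ≤ lim - 9).
Before havoc t: ¬(3*c + (1/3)*lim = 11 → s ≤ lim - 9)
Then branch requires t ≥ 11 ∧ s + t ≥ 9 ∧ (¬(3*c + (1/3)*lim = 11 → s ≤ lim - 9)); else branch requires ¬(3*c + (1/3)*lim = 11 → s ≤ lim - 9).
Before the if: (3*lim ≠ 0 → (t ≥ 11 ∧ s + t ≥ 9 ∧ (¬(3*c + (1/3)*lim = 11 → s ≤ lim - 9)))) ∧ ((¬(3*lim ≠ 0)) → (¬(3*c + (1/3)*lim = 11 → s ≤ lim - 9)))
Before s := h - 8: (3*lim ≠ 0 → (t ≥ 11 ∧ h + t ≥ 17 ∧ (¬(3*c + (1/3)*lim = 11 → h ≤ lim - 1)))) ∧ ((¬(3*lim ≠ 0)) → (¬(3*c + (1/3)*lim = 11 → h ≤ lim - 1)))
Answer: WP = (3*lim ≠ 0 → (t ≥ 11 ∧ h + t ≥ 17 ∧ (¬(3*c + (1/3)*lim = 11 → h ≤ lim - 1)))) ∧ ((¬(3*lim ≠ 0)) → (¬(3*c + (1/3)*lim = 11 → h ≤ lim - 1)))


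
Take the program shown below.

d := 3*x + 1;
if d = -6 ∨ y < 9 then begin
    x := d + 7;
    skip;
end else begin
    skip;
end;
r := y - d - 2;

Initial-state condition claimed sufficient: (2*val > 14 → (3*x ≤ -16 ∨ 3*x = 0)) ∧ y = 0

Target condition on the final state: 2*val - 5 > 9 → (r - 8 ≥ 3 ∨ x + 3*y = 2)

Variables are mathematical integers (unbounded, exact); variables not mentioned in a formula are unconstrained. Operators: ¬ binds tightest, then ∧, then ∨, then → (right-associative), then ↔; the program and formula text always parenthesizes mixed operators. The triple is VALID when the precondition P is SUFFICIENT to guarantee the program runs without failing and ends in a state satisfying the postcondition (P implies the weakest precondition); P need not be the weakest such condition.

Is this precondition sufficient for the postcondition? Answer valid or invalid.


Working backward. After the program, the postcondition 2*val - 5 > 9 → (r - 8 ≥ 3 ∨ x + 3*y = 2) must hold; in canonical form it is 2*val > 14 → (r ≥ 11 ∨ x + 3*y = 2).
Before r := y - d - 2: 2*val > 14 → (y ≥ d + 13 ∨ x + 3*y = 2)
Then branch requires 2*val > 14 → (y ≥ d + 13 ∨ d + 3*y = -5); else branch requires 2*val > 14 → (y ≥ d + 13 ∨ x + 3*y = 2).
Before the if: ((d = -6 ∨ y < 9) → (2*val > 14 → (y ≥ d + 13 ∨ d + 3*y = -5))) ∧ ((¬(d = -6 ∨ y < 9)) → (2*val > 14 → (y ≥ d + 13 ∨ x + 3*y = 2)))
Before d := 3*x + 1: ((3*x = -7 ∨ y < 9) → (2*val > 14 → (y ≥ 3*x + 14 ∨ 3*x + 3*y = -6))) ∧ ((¬(3*x = -7 ∨ y < 9)) → (2*val > 14 → (y ≥ 3*x + 14 ∨ x + 3*y = 2)))
The weakest precondition is ((3*x = -7 ∨ y < 9) → (2*val > 14 → (y ≥ 3*x + 14 ∨ 3*x + 3*y = -6))) ∧ ((¬(3*x = -7 ∨ y < 9)) → (2*val > 14 → (y ≥ 3*x + 14 ∨ x + 3*y = 2))).
Check whether (2*val > 14 → (3*x ≤ -16 ∨ 3*x = 0)) ∧ y = 0 implies it.
Countermodel: at the initial state val = 8, x = 0, y = 0, the precondition holds but the weakest precondition fails.
Answer: invalid


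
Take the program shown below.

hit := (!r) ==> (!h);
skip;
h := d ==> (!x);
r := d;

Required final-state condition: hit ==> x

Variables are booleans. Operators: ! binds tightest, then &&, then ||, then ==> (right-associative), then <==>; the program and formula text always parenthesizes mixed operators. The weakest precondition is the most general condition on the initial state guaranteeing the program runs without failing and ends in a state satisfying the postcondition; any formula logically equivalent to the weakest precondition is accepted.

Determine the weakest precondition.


Working backward. After the program, hit ==> x must hold.
Before r := d: hit ==> x
Before h := d ==> (!x): hit ==> x
Before skip: hit ==> x
Before hit := (!r) ==> (!h): ((!r) ==> (!h)) ==> x
Answer: WP = ((!r) ==> (!h)) ==> x


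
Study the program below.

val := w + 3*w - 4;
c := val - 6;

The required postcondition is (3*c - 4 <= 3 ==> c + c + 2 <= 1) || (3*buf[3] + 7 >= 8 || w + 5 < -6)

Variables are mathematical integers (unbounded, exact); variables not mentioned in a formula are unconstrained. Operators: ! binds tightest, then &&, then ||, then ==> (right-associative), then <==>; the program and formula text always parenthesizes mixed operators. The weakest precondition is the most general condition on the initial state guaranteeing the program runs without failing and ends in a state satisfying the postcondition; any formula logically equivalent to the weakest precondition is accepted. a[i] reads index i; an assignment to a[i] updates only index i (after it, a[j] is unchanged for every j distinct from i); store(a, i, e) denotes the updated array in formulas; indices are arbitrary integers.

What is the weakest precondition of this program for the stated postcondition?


Working backward. After the program, the postcondition (3*c - 4 <= 3 ==> c + c + 2 <= 1) || (3*buf[3] + 7 >= 8 || w + 5 < -6) must hold; in canonical form it is (3*c <= 7 ==> 2*c <= -1) || 3*buf[3] >= 1 || w < -11.
Before c := val - 6: (3*val <= 25 ==> 2*val <= 11) || 3*buf[3] >= 1 || w < -11
Before val := w + 3*w - 4: (12*w <= 37 ==> 8*w <= 19) || 3*buf[3] >= 1 || w < -11
Answer: WP = (12*w <= 37 ==> 8*w <= 19) || 3*buf[3] >= 1 || w < -11
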